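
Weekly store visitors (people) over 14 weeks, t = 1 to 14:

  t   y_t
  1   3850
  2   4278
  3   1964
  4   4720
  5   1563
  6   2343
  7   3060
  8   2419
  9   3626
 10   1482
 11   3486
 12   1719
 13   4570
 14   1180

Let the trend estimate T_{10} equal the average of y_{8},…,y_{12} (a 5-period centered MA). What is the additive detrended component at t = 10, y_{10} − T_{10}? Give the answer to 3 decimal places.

-1064.400

Trend T_10 = (2419 + 3626 + 1482 + 3486 + 1719) / 5 = 12732/5 = 2546.40000
Detrended value: 1482 − 2546.40000 = -1064.400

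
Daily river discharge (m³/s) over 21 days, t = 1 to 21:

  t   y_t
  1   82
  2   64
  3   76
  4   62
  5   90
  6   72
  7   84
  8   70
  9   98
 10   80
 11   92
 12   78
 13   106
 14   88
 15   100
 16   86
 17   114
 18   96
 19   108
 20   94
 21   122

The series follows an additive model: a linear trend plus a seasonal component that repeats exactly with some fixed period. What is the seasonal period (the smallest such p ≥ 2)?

4

First differences y_{t+1} − y_t: -18, 12, -14, 28, -18, 12, -14, 28, -18, 12, …
The difference pattern repeats every 4 terms and not for any smaller step, so p = 4.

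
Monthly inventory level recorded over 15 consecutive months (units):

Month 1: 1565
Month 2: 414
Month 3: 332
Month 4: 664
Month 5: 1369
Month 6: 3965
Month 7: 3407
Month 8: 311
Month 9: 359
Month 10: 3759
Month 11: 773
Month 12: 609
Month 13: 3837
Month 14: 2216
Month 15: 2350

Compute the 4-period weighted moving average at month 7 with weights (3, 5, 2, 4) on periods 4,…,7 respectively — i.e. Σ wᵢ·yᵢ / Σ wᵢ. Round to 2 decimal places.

Weighted sum: 3·664 + 5·1369 + 2·3965 + 4·3407 = 1992 + 6845 + 7930 + 13628 = 30395
Weight total: 3 + 5 + 2 + 4 = 14
WMA = 30395 / 14 = 2171.07

2171.07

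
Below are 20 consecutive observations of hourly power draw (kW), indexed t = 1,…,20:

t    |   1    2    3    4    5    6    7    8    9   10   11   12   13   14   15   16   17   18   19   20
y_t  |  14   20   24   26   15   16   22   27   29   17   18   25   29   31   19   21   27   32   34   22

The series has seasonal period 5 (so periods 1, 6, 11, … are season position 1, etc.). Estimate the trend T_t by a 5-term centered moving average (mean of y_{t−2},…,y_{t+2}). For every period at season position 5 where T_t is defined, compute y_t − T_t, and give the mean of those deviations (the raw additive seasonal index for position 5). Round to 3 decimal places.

Season position 5 occurs at t = 5, 10, 15 (where T_t is defined).
t=5: T_5 = 20.60000; y_5 − T_5 = 15 − 20.60000 = -5.60000
t=10: T_10 = 23.20000; y_10 − T_10 = 17 − 23.20000 = -6.20000
t=15: T_15 = 25.40000; y_15 − T_15 = 19 − 25.40000 = -6.40000
Mean deviation: (-5.60000 + -6.20000 + -6.40000) / 3 = -6.067

-6.067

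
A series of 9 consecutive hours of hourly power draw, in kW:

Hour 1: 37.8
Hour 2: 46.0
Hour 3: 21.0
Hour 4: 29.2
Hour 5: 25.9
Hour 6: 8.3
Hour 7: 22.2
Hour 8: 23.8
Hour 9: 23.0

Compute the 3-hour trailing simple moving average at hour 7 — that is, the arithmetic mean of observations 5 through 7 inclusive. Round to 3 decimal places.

Sum of periods 5–7: 25.9 + 8.3 + 22.2 = 56.4
Divide by 3: 56.4 / 3 = 18.800

18.800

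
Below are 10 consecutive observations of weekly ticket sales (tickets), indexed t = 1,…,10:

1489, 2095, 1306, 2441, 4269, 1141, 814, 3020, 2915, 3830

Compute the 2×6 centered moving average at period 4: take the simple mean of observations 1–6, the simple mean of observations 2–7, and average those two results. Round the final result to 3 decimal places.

2067.250

Sum over 1–6: 1489 + 2095 + 1306 + 2441 + 4269 + 1141 = 12741
Sum over 2–7: 2095 + 1306 + 2441 + 4269 + 1141 + 814 = 12066
CMA at t=4 = (12741 + 12066) / (2·6) = 24807 / 12 = 2067.250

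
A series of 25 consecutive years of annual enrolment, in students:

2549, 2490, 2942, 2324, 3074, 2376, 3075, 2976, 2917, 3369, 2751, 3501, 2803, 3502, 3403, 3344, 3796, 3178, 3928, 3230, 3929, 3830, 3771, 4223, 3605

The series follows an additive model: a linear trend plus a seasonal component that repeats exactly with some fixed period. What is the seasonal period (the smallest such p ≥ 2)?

7

First differences y_{t+1} − y_t: -59, 452, -618, 750, -698, 699, -99, -59, 452, -618, 750, -698, 699, -99, -59, 452, …
The difference pattern repeats every 7 terms and not for any smaller step, so p = 7.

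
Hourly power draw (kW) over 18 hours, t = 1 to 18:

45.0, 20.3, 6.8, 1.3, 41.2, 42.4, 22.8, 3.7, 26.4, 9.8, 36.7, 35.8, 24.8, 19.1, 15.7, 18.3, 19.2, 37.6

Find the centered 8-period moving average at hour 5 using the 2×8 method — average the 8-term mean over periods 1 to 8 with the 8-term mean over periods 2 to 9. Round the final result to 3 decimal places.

21.775

Sum over 1–8: 45.0 + 20.3 + 6.8 + 1.3 + 41.2 + 42.4 + 22.8 + 3.7 = 183.5
Sum over 2–9: 20.3 + 6.8 + 1.3 + 41.2 + 42.4 + 22.8 + 3.7 + 26.4 = 164.9
CMA at t=5 = (183.5 + 164.9) / (2·8) = 348.4 / 16 = 21.775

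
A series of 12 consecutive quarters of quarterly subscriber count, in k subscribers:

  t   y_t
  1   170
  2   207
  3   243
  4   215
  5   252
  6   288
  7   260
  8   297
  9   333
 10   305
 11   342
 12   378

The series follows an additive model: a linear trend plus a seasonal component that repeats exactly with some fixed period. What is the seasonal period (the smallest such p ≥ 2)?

First differences y_{t+1} − y_t: 37, 36, -28, 37, 36, -28, 37, 36, …
The difference pattern repeats every 3 terms and not for any smaller step, so p = 3.

3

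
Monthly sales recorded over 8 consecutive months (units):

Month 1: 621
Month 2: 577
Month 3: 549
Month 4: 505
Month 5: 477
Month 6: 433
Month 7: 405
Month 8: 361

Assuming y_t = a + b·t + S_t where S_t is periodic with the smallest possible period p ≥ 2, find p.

First differences y_{t+1} − y_t: -44, -28, -44, -28, -44, -28, …
The difference pattern repeats every 2 terms and not for any smaller step, so p = 2.

2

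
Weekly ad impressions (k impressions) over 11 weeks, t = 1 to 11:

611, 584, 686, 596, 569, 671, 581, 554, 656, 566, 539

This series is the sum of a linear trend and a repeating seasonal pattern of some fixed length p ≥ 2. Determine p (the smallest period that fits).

3

First differences y_{t+1} − y_t: -27, 102, -90, -27, 102, -90, -27, 102, …
The difference pattern repeats every 3 terms and not for any smaller step, so p = 3.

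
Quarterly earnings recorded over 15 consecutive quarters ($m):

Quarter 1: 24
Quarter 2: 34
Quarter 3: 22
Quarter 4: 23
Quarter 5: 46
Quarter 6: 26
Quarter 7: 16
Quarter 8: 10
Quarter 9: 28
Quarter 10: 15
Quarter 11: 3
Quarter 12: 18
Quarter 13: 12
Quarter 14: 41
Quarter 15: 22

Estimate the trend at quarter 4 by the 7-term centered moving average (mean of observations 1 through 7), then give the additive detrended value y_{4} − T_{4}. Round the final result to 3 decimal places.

Trend T_4 = (24 + 34 + 22 + 23 + 46 + 26 + 16) / 7 = 191/7 = 27.28571
Detrended value: 23 − 27.28571 = -4.286

-4.286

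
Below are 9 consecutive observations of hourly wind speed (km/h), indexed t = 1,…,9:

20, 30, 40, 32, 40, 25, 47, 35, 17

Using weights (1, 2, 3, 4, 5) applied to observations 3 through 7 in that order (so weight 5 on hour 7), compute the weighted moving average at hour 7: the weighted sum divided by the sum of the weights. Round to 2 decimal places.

Weighted sum: 1·40 + 2·32 + 3·40 + 4·25 + 5·47 = 40 + 64 + 120 + 100 + 235 = 559
Weight total: 1 + 2 + 3 + 4 + 5 = 15
WMA = 559 / 15 = 37.27

37.27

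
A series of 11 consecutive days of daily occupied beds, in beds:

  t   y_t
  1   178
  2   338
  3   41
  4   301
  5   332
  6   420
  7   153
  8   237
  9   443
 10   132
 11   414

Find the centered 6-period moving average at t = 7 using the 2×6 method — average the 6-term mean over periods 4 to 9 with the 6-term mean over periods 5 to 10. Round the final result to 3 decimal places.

300.250

Sum over 4–9: 301 + 332 + 420 + 153 + 237 + 443 = 1886
Sum over 5–10: 332 + 420 + 153 + 237 + 443 + 132 = 1717
CMA at t=7 = (1886 + 1717) / (2·6) = 3603 / 12 = 300.250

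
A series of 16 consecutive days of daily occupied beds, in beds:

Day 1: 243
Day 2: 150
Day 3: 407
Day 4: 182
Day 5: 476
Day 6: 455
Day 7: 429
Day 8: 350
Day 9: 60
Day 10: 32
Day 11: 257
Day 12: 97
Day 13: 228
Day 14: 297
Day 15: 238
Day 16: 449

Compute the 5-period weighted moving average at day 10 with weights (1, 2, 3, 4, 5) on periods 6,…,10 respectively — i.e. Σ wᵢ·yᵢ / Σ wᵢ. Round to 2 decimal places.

Weighted sum: 1·455 + 2·429 + 3·350 + 4·60 + 5·32 = 455 + 858 + 1050 + 240 + 160 = 2763
Weight total: 1 + 2 + 3 + 4 + 5 = 15
WMA = 2763 / 15 = 184.20

184.20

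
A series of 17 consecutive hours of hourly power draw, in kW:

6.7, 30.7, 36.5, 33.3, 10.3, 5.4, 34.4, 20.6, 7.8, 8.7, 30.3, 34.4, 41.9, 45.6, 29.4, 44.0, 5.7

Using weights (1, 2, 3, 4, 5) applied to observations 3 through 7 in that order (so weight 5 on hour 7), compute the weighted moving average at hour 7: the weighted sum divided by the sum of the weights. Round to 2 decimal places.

21.84

Weighted sum: 1·36.5 + 2·33.3 + 3·10.3 + 4·5.4 + 5·34.4 = 36.5 + 66.6 + 30.9 + 21.6 + 172.0 = 327.6
Weight total: 1 + 2 + 3 + 4 + 5 = 15
WMA = 327.6 / 15 = 21.84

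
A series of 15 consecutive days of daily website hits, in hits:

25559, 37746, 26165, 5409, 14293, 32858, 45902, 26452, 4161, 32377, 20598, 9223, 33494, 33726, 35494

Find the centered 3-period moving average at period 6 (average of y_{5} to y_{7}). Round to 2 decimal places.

Sum of periods 5–7: 14293 + 32858 + 45902 = 93053
Divide by 3: 93053 / 3 = 31017.67

31017.67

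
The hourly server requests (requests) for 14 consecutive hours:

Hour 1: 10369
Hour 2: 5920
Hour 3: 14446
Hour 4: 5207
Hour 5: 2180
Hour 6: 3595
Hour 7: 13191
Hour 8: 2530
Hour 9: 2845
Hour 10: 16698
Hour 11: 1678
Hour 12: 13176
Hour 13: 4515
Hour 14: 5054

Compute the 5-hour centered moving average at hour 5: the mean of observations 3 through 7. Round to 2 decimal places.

Sum of periods 3–7: 14446 + 5207 + 2180 + 3595 + 13191 = 38619
Divide by 5: 38619 / 5 = 7723.80

7723.80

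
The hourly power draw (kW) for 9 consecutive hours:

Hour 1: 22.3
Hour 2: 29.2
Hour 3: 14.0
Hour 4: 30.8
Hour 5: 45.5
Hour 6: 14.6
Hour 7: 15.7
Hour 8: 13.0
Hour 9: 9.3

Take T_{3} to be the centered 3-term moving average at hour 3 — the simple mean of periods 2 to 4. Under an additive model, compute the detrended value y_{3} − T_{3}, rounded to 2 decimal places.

Trend T_3 = (29.2 + 14.0 + 30.8) / 3 = 74.0/3 = 24.6667
Detrended value: 14.0 − 24.6667 = -10.67

-10.67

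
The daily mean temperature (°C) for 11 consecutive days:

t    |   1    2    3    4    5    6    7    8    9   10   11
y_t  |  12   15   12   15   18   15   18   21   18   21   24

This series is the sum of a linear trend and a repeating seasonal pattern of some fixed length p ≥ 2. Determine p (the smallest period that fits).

3

First differences y_{t+1} − y_t: 3, -3, 3, 3, -3, 3, 3, -3, …
The difference pattern repeats every 3 terms and not for any smaller step, so p = 3.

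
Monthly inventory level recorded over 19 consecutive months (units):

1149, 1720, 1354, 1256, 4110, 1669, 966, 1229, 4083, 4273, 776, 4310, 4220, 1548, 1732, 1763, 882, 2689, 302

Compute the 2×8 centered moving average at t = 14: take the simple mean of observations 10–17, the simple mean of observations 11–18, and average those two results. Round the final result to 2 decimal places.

2339.00

Sum over 10–17: 4273 + 776 + 4310 + 4220 + 1548 + 1732 + 1763 + 882 = 19504
Sum over 11–18: 776 + 4310 + 4220 + 1548 + 1732 + 1763 + 882 + 2689 = 17920
CMA at t=14 = (19504 + 17920) / (2·8) = 37424 / 16 = 2339.00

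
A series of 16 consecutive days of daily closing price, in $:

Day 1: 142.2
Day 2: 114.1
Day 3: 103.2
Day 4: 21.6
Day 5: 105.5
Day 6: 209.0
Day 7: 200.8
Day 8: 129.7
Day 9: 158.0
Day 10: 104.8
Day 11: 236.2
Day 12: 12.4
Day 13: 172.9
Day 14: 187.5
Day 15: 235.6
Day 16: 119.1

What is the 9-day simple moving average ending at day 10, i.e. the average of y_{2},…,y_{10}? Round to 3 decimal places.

127.411

Sum of periods 2–10: 114.1 + 103.2 + 21.6 + 105.5 + 209.0 + 200.8 + 129.7 + 158.0 + 104.8 = 1146.7
Divide by 9: 1146.7 / 9 = 127.411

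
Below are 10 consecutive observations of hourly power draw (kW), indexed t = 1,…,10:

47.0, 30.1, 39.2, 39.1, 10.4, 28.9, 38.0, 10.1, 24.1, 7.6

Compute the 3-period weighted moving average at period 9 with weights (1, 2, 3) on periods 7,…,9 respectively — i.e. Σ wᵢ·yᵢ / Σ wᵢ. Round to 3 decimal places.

Weighted sum: 1·38.0 + 2·10.1 + 3·24.1 = 38.0 + 20.2 + 72.3 = 130.5
Weight total: 1 + 2 + 3 = 6
WMA = 130.5 / 6 = 21.750

21.750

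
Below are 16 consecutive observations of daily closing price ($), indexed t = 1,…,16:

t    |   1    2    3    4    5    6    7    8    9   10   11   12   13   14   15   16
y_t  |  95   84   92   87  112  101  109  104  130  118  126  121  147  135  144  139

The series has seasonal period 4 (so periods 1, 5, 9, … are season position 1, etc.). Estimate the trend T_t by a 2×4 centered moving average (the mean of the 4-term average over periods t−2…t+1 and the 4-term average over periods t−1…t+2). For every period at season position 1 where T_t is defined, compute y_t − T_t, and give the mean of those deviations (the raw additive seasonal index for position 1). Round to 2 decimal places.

12.33

Season position 1 occurs at t = 5, 9, 13 (where T_t is defined).
t=5: T_5 = 100.1250; y_5 − T_5 = 112 − 100.1250 = 11.8750
t=9: T_9 = 117.3750; y_9 − T_9 = 130 − 117.3750 = 12.6250
t=13: T_13 = 134.5000; y_13 − T_13 = 147 − 134.5000 = 12.5000
Mean deviation: (11.8750 + 12.6250 + 12.5000) / 3 = 12.33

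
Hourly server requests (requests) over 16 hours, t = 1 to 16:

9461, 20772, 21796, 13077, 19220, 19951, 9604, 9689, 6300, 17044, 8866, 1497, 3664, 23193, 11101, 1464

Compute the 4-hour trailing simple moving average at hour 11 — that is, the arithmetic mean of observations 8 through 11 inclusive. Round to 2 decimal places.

Sum of periods 8–11: 9689 + 6300 + 17044 + 8866 = 41899
Divide by 4: 41899 / 4 = 10474.75

10474.75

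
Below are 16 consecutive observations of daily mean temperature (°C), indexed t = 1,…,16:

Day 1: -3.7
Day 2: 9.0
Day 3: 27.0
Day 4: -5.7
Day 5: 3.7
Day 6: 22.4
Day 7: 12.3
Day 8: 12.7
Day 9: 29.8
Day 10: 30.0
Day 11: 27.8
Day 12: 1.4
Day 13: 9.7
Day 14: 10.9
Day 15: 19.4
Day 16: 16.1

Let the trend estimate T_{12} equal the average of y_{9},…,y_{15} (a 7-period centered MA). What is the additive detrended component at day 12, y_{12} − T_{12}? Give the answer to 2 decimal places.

Trend T_12 = (29.8 + 30.0 + 27.8 + 1.4 + 9.7 + 10.9 + 19.4) / 7 = 129.0/7 = 18.4286
Detrended value: 1.4 − 18.4286 = -17.03

-17.03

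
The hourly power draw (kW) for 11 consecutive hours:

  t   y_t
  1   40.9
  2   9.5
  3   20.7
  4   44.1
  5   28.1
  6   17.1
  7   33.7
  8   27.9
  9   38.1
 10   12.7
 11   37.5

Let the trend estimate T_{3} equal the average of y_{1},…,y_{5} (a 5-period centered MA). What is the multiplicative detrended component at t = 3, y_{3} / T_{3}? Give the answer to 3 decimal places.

0.722

Trend T_3 = (40.9 + 9.5 + 20.7 + 44.1 + 28.1) / 5 = 143.3/5 = 28.66000
Ratio to trend: 20.7 / 28.66000 = 0.722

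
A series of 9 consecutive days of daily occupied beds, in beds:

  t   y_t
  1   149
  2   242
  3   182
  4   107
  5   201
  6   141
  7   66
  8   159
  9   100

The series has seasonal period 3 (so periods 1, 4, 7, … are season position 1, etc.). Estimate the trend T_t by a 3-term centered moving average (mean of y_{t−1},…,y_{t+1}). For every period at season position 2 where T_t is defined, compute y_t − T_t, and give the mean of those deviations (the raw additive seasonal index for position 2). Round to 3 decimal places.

Season position 2 occurs at t = 2, 5, 8 (where T_t is defined).
t=2: T_2 = 191.00000; y_2 − T_2 = 242 − 191.00000 = 51.00000
t=5: T_5 = 149.66667; y_5 − T_5 = 201 − 149.66667 = 51.33333
t=8: T_8 = 108.33333; y_8 − T_8 = 159 − 108.33333 = 50.66667
Mean deviation: (51.00000 + 51.33333 + 50.66667) / 3 = 51.000

51.000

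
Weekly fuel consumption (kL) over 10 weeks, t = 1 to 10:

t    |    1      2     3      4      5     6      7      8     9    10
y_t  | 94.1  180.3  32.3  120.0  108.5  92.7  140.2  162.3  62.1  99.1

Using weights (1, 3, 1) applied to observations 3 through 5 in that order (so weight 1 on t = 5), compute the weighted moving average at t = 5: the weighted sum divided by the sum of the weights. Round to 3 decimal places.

Weighted sum: 1·32.3 + 3·120.0 + 1·108.5 = 32.3 + 360.0 + 108.5 = 500.8
Weight total: 1 + 3 + 1 = 5
WMA = 500.8 / 5 = 100.160

100.160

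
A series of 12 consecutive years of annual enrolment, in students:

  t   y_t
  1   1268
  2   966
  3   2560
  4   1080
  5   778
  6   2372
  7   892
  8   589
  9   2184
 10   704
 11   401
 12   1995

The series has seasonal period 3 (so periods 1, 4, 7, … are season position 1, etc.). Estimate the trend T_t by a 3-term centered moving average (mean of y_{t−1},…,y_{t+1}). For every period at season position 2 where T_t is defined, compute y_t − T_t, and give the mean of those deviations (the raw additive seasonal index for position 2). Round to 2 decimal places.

Season position 2 occurs at t = 2, 5, 8, 11 (where T_t is defined).
t=2: T_2 = 1598.0000; y_2 − T_2 = 966 − 1598.0000 = -632.0000
t=5: T_5 = 1410.0000; y_5 − T_5 = 778 − 1410.0000 = -632.0000
t=8: T_8 = 1221.6667; y_8 − T_8 = 589 − 1221.6667 = -632.6667
t=11: T_11 = 1033.3333; y_11 − T_11 = 401 − 1033.3333 = -632.3333
Mean deviation: (-632.0000 + -632.0000 + -632.6667 + -632.3333) / 4 = -632.25

-632.25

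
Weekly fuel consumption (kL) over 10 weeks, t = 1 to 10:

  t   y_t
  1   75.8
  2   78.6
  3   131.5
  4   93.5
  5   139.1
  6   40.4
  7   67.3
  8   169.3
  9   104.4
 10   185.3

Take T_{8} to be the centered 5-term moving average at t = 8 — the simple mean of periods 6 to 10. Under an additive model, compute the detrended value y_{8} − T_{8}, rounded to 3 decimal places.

55.960

Trend T_8 = (40.4 + 67.3 + 169.3 + 104.4 + 185.3) / 5 = 566.7/5 = 113.34000
Detrended value: 169.3 − 113.34000 = 55.960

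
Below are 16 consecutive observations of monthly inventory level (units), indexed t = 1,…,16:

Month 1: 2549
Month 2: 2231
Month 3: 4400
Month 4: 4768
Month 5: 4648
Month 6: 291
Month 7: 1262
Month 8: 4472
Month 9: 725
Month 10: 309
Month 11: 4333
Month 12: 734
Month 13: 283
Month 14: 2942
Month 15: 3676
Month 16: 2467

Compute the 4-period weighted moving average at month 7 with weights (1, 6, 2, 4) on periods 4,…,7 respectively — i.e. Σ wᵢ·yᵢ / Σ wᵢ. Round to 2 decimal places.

2945.08

Weighted sum: 1·4768 + 6·4648 + 2·291 + 4·1262 = 4768 + 27888 + 582 + 5048 = 38286
Weight total: 1 + 6 + 2 + 4 = 13
WMA = 38286 / 13 = 2945.08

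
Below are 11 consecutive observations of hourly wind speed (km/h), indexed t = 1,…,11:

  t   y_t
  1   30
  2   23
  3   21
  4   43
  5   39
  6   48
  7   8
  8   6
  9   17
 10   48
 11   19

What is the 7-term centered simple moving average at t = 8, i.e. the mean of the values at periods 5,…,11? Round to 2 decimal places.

Sum of periods 5–11: 39 + 48 + 8 + 6 + 17 + 48 + 19 = 185
Divide by 7: 185 / 7 = 26.43

26.43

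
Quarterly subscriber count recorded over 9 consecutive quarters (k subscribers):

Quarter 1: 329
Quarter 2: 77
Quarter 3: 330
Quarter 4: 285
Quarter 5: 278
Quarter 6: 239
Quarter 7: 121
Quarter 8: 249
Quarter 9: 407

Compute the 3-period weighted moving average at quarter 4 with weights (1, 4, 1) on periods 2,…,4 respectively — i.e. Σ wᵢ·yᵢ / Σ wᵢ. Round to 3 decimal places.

Weighted sum: 1·77 + 4·330 + 1·285 = 77 + 1320 + 285 = 1682
Weight total: 1 + 4 + 1 = 6
WMA = 1682 / 6 = 280.333

280.333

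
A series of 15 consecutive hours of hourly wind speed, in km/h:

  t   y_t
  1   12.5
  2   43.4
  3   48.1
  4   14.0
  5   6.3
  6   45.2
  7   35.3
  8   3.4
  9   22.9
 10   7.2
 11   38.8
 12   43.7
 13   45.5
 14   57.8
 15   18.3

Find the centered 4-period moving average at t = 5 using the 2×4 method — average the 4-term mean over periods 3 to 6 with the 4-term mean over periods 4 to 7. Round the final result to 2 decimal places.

Sum over 3–6: 48.1 + 14.0 + 6.3 + 45.2 = 113.6
Sum over 4–7: 14.0 + 6.3 + 45.2 + 35.3 = 100.8
CMA at t=5 = (113.6 + 100.8) / (2·4) = 214.4 / 8 = 26.80

26.80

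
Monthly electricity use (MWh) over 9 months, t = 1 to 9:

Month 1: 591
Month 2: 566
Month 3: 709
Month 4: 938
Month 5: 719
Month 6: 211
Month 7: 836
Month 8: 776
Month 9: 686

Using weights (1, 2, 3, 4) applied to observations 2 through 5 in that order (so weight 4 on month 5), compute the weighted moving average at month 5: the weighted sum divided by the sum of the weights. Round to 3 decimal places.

767.400

Weighted sum: 1·566 + 2·709 + 3·938 + 4·719 = 566 + 1418 + 2814 + 2876 = 7674
Weight total: 1 + 2 + 3 + 4 = 10
WMA = 7674 / 10 = 767.400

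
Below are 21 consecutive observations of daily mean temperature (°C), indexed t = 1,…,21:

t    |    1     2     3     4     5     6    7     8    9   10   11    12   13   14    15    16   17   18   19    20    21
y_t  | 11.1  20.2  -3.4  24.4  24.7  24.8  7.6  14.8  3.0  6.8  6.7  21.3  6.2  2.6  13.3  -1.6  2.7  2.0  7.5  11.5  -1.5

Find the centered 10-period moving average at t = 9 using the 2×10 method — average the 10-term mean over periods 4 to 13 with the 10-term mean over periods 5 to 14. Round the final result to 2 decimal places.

Sum over 4–13: 24.4 + 24.7 + 24.8 + 7.6 + 14.8 + 3.0 + 6.8 + 6.7 + 21.3 + 6.2 = 140.3
Sum over 5–14: 24.7 + 24.8 + 7.6 + 14.8 + 3.0 + 6.8 + 6.7 + 21.3 + 6.2 + 2.6 = 118.5
CMA at t=9 = (140.3 + 118.5) / (2·10) = 258.8 / 20 = 12.94

12.94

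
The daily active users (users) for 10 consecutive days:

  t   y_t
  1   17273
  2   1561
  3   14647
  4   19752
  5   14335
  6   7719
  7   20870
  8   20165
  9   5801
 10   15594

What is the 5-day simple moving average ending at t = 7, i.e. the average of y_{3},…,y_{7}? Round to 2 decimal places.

15464.60

Sum of periods 3–7: 14647 + 19752 + 14335 + 7719 + 20870 = 77323
Divide by 5: 77323 / 5 = 15464.60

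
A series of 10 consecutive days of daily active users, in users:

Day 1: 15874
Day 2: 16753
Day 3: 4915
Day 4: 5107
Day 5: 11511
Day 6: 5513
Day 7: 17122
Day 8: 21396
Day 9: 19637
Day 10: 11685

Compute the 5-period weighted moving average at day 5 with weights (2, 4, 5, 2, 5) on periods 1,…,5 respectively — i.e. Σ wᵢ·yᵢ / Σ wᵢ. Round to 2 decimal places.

10616.89

Weighted sum: 2·15874 + 4·16753 + 5·4915 + 2·5107 + 5·11511 = 31748 + 67012 + 24575 + 10214 + 57555 = 191104
Weight total: 2 + 4 + 5 + 2 + 5 = 18
WMA = 191104 / 18 = 10616.89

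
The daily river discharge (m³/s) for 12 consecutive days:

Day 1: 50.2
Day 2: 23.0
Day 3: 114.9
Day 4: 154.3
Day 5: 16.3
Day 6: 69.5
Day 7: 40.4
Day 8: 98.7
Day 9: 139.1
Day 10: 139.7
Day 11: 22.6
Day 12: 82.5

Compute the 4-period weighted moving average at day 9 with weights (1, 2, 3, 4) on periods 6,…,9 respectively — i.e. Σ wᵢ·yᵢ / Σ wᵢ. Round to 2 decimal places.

100.28

Weighted sum: 1·69.5 + 2·40.4 + 3·98.7 + 4·139.1 = 69.5 + 80.8 + 296.1 + 556.4 = 1002.8
Weight total: 1 + 2 + 3 + 4 = 10
WMA = 1002.8 / 10 = 100.28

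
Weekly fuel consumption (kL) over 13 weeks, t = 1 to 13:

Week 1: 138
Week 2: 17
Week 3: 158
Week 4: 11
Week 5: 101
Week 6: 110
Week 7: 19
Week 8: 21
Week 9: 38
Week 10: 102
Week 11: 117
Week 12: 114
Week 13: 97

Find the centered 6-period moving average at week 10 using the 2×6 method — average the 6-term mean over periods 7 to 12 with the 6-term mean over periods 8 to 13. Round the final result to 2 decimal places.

75.00

Sum over 7–12: 19 + 21 + 38 + 102 + 117 + 114 = 411
Sum over 8–13: 21 + 38 + 102 + 117 + 114 + 97 = 489
CMA at t=10 = (411 + 489) / (2·6) = 900 / 12 = 75.00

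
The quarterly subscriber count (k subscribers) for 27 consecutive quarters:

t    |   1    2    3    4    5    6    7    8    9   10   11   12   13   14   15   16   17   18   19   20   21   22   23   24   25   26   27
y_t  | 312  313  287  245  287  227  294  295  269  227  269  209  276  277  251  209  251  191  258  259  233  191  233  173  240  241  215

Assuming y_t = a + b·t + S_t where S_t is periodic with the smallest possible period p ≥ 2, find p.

First differences y_{t+1} − y_t: 1, -26, -42, 42, -60, 67, 1, -26, -42, 42, -60, 67, 1, -26, …
The difference pattern repeats every 6 terms and not for any smaller step, so p = 6.

6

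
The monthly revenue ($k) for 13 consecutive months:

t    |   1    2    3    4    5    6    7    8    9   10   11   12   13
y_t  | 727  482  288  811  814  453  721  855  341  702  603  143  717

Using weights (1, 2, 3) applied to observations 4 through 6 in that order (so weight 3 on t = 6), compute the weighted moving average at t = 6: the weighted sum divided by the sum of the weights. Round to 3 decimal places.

Weighted sum: 1·811 + 2·814 + 3·453 = 811 + 1628 + 1359 = 3798
Weight total: 1 + 2 + 3 = 6
WMA = 3798 / 6 = 633.000

633.000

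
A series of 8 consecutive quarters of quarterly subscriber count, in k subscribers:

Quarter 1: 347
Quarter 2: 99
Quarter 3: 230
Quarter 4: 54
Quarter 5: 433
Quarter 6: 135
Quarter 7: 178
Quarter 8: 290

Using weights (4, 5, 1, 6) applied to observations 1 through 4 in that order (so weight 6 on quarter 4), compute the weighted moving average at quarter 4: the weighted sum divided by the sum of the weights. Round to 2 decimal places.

152.31

Weighted sum: 4·347 + 5·99 + 1·230 + 6·54 = 1388 + 495 + 230 + 324 = 2437
Weight total: 4 + 5 + 1 + 6 = 16
WMA = 2437 / 16 = 152.31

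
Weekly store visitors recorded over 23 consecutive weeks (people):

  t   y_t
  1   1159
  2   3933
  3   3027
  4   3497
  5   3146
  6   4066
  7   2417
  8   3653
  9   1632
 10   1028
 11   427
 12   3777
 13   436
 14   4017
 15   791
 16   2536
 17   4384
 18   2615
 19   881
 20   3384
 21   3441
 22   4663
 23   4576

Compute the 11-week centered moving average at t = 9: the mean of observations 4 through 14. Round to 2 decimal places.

Sum of periods 4–14: 3497 + 3146 + 4066 + 2417 + 3653 + 1632 + 1028 + 427 + 3777 + 436 + 4017 = 28096
Divide by 11: 28096 / 11 = 2554.18

2554.18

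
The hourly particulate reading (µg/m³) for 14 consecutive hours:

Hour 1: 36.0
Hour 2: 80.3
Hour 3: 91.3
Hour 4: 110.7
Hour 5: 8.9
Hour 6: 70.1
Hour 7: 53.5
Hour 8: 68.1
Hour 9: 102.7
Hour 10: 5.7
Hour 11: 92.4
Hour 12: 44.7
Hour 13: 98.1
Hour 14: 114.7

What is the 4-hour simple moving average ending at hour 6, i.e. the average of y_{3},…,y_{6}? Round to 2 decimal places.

70.25

Sum of periods 3–6: 91.3 + 110.7 + 8.9 + 70.1 = 281.0
Divide by 4: 281.0 / 4 = 70.25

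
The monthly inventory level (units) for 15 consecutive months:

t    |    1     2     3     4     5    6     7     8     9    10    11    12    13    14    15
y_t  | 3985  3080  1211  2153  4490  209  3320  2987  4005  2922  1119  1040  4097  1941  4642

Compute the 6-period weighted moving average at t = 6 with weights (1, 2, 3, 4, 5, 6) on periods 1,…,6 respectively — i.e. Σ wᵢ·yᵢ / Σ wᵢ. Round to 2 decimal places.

Weighted sum: 1·3985 + 2·3080 + 3·1211 + 4·2153 + 5·4490 + 6·209 = 3985 + 6160 + 3633 + 8612 + 22450 + 1254 = 46094
Weight total: 1 + 2 + 3 + 4 + 5 + 6 = 21
WMA = 46094 / 21 = 2194.95

2194.95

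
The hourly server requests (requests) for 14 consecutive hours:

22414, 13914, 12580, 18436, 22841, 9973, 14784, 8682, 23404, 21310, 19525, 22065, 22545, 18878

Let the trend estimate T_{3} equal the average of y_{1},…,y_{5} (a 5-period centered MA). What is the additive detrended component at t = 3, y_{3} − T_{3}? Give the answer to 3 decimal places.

Trend T_3 = (22414 + 13914 + 12580 + 18436 + 22841) / 5 = 90185/5 = 18037.00000
Detrended value: 12580 − 18037.00000 = -5457.000

-5457.000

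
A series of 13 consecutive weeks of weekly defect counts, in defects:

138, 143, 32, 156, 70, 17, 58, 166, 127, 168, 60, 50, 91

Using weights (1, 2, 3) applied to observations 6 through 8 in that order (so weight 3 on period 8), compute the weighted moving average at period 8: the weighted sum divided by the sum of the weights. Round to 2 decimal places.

Weighted sum: 1·17 + 2·58 + 3·166 = 17 + 116 + 498 = 631
Weight total: 1 + 2 + 3 = 6
WMA = 631 / 6 = 105.17

105.17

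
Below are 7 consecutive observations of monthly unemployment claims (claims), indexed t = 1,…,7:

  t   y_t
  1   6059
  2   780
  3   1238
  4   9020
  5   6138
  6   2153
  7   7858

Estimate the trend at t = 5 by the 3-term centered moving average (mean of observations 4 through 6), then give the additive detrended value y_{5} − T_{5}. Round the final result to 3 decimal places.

Trend T_5 = (9020 + 6138 + 2153) / 3 = 17311/3 = 5770.33333
Detrended value: 6138 − 5770.33333 = 367.667

367.667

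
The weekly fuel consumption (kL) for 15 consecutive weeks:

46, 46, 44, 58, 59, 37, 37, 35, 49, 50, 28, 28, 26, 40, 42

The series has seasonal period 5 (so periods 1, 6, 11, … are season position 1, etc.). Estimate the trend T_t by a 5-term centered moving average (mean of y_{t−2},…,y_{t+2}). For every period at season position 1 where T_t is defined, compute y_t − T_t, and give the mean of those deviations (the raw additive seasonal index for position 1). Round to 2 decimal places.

Season position 1 occurs at t = 6, 11 (where T_t is defined).
t=6: T_6 = 45.2000; y_6 − T_6 = 37 − 45.2000 = -8.2000
t=11: T_11 = 36.2000; y_11 − T_11 = 28 − 36.2000 = -8.2000
Mean deviation: (-8.2000 + -8.2000) / 2 = -8.20

-8.20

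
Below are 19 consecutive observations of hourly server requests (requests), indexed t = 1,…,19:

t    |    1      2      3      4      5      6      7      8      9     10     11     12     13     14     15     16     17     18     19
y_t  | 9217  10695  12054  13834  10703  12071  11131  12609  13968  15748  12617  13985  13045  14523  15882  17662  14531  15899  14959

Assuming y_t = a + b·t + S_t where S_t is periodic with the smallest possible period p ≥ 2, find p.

First differences y_{t+1} − y_t: 1478, 1359, 1780, -3131, 1368, -940, 1478, 1359, 1780, -3131, 1368, -940, 1478, 1359, …
The difference pattern repeats every 6 terms and not for any smaller step, so p = 6.

6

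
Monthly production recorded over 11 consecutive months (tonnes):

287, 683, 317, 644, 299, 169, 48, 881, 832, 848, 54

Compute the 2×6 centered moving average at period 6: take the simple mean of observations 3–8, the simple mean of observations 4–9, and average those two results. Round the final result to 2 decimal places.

435.92

Sum over 3–8: 317 + 644 + 299 + 169 + 48 + 881 = 2358
Sum over 4–9: 644 + 299 + 169 + 48 + 881 + 832 = 2873
CMA at t=6 = (2358 + 2873) / (2·6) = 5231 / 12 = 435.92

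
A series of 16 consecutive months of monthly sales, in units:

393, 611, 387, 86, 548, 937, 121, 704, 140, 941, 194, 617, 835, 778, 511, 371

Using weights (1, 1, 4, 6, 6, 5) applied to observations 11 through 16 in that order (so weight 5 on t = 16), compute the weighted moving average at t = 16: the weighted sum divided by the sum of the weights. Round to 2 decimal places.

597.39

Weighted sum: 1·194 + 1·617 + 4·835 + 6·778 + 6·511 + 5·371 = 194 + 617 + 3340 + 4668 + 3066 + 1855 = 13740
Weight total: 1 + 1 + 4 + 6 + 6 + 5 = 23
WMA = 13740 / 23 = 597.39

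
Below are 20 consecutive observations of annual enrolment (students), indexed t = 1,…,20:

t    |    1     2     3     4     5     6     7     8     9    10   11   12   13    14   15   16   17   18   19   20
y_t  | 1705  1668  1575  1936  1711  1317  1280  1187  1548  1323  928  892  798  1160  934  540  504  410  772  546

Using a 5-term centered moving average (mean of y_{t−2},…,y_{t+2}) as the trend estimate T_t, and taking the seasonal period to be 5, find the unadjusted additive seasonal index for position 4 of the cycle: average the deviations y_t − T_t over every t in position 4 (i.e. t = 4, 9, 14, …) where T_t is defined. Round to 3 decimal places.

Season position 4 occurs at t = 4, 9, 14 (where T_t is defined).
t=4: T_4 = 1641.40000; y_4 − T_4 = 1936 − 1641.40000 = 294.60000
t=9: T_9 = 1253.20000; y_9 − T_9 = 1548 − 1253.20000 = 294.80000
t=14: T_14 = 864.80000; y_14 − T_14 = 1160 − 864.80000 = 295.20000
Mean deviation: (294.60000 + 294.80000 + 295.20000) / 3 = 294.867

294.867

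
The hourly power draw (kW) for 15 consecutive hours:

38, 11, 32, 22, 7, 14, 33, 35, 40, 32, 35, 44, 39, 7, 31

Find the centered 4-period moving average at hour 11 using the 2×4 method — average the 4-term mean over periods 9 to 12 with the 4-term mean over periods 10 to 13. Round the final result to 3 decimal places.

37.625

Sum over 9–12: 40 + 32 + 35 + 44 = 151
Sum over 10–13: 32 + 35 + 44 + 39 = 150
CMA at t=11 = (151 + 150) / (2·4) = 301 / 8 = 37.625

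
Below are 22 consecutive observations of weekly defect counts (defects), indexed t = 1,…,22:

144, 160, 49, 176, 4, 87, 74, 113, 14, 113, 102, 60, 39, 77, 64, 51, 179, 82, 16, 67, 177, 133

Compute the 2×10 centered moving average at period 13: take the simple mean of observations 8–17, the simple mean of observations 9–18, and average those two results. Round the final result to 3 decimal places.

79.650

Sum over 8–17: 113 + 14 + 113 + 102 + 60 + 39 + 77 + 64 + 51 + 179 = 812
Sum over 9–18: 14 + 113 + 102 + 60 + 39 + 77 + 64 + 51 + 179 + 82 = 781
CMA at t=13 = (812 + 781) / (2·10) = 1593 / 20 = 79.650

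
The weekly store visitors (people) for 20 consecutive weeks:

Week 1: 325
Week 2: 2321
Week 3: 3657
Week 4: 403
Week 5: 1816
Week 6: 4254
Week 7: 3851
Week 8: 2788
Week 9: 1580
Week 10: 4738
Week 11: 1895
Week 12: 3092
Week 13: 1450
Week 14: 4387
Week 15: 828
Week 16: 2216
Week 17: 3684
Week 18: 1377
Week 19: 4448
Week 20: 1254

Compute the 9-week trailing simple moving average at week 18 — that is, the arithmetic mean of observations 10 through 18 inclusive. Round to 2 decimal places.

2629.67

Sum of periods 10–18: 4738 + 1895 + 3092 + 1450 + 4387 + 828 + 2216 + 3684 + 1377 = 23667
Divide by 9: 23667 / 9 = 2629.67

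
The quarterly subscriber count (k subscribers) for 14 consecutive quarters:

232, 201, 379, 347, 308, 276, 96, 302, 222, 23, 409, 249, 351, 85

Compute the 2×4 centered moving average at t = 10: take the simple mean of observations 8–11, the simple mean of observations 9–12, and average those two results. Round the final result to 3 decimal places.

232.375

Sum over 8–11: 302 + 222 + 23 + 409 = 956
Sum over 9–12: 222 + 23 + 409 + 249 = 903
CMA at t=10 = (956 + 903) / (2·4) = 1859 / 8 = 232.375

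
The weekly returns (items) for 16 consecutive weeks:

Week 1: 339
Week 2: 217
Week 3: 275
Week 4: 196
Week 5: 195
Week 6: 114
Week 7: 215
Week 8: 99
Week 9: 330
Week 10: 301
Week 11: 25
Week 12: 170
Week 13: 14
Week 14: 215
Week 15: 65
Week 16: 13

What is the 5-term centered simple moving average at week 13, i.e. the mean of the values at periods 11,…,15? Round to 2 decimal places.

97.80

Sum of periods 11–15: 25 + 170 + 14 + 215 + 65 = 489
Divide by 5: 489 / 5 = 97.80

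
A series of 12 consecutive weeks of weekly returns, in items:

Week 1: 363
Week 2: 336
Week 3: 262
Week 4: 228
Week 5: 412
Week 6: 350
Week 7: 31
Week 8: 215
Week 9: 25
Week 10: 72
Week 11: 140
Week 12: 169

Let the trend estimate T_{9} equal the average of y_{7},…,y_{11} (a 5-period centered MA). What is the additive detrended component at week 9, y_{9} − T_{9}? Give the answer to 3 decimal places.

Trend T_9 = (31 + 215 + 25 + 72 + 140) / 5 = 483/5 = 96.60000
Detrended value: 25 − 96.60000 = -71.600

-71.600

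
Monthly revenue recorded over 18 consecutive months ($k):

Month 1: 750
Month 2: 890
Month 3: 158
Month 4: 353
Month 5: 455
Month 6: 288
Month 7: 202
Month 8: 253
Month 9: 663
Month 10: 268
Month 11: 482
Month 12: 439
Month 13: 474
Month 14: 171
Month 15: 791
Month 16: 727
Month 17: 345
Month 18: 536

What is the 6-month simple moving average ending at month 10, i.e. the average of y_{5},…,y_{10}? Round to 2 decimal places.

354.83

Sum of periods 5–10: 455 + 288 + 202 + 253 + 663 + 268 = 2129
Divide by 6: 2129 / 6 = 354.83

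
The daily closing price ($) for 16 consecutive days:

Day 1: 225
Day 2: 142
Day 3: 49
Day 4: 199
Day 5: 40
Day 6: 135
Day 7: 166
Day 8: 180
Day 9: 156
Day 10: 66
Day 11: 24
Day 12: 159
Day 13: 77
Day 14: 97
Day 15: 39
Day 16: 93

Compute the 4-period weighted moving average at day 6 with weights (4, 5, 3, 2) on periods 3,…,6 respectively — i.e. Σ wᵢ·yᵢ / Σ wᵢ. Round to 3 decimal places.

112.929

Weighted sum: 4·49 + 5·199 + 3·40 + 2·135 = 196 + 995 + 120 + 270 = 1581
Weight total: 4 + 5 + 3 + 2 = 14
WMA = 1581 / 14 = 112.929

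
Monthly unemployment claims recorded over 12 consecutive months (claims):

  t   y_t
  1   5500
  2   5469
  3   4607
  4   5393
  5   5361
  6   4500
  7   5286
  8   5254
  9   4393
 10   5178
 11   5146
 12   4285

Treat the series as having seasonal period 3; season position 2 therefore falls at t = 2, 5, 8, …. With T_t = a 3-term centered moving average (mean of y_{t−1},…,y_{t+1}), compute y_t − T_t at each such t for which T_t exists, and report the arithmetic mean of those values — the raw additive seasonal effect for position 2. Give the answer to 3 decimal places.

Season position 2 occurs at t = 2, 5, 8, 11 (where T_t is defined).
t=2: T_2 = 5192.00000; y_2 − T_2 = 5469 − 5192.00000 = 277.00000
t=5: T_5 = 5084.66667; y_5 − T_5 = 5361 − 5084.66667 = 276.33333
t=8: T_8 = 4977.66667; y_8 − T_8 = 5254 − 4977.66667 = 276.33333
t=11: T_11 = 4869.66667; y_11 − T_11 = 5146 − 4869.66667 = 276.33333
Mean deviation: (277.00000 + 276.33333 + 276.33333 + 276.33333) / 4 = 276.500

276.500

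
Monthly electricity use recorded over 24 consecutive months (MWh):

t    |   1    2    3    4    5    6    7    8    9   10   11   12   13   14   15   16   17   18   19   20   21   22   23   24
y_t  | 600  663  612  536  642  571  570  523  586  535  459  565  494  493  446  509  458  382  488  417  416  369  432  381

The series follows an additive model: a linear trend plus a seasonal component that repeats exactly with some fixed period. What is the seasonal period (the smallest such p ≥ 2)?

First differences y_{t+1} − y_t: 63, -51, -76, 106, -71, -1, -47, 63, -51, -76, 106, -71, -1, -47, 63, -51, …
The difference pattern repeats every 7 terms and not for any smaller step, so p = 7.

7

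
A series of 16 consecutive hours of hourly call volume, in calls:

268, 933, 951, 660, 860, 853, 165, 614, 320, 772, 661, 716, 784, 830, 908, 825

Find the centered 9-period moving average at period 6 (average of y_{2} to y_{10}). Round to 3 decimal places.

Sum of periods 2–10: 933 + 951 + 660 + 860 + 853 + 165 + 614 + 320 + 772 = 6128
Divide by 9: 6128 / 9 = 680.889

680.889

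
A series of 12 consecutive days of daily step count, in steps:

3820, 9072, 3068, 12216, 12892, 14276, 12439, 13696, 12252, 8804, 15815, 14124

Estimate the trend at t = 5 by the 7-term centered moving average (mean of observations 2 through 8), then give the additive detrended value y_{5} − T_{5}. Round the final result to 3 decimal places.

Trend T_5 = (9072 + 3068 + 12216 + 12892 + 14276 + 12439 + 13696) / 7 = 77659/7 = 11094.14286
Detrended value: 12892 − 11094.14286 = 1797.857

1797.857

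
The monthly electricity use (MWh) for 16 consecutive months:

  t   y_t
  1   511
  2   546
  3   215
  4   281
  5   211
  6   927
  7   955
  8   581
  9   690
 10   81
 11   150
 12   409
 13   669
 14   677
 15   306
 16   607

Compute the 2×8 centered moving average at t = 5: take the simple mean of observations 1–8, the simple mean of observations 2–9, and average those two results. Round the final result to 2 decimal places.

Sum over 1–8: 511 + 546 + 215 + 281 + 211 + 927 + 955 + 581 = 4227
Sum over 2–9: 546 + 215 + 281 + 211 + 927 + 955 + 581 + 690 = 4406
CMA at t=5 = (4227 + 4406) / (2·8) = 8633 / 16 = 539.56

539.56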